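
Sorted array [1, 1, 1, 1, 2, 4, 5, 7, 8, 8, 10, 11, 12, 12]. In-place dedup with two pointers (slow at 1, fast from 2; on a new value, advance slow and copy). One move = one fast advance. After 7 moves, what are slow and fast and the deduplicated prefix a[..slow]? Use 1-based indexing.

slow=5, fast=9, prefix=[1, 2, 4, 5, 7]

slow=1 fast=2: a[fast]=1=a[slow] dup, fast++
slow=1 fast=3: a[fast]=1=a[slow] dup, fast++
slow=1 fast=4: a[fast]=1=a[slow] dup, fast++
slow=1 fast=5: a[fast]=2≠a[slow]=1 write a[2]=2, slow++,fast++
slow=2 fast=6: a[fast]=4≠a[slow]=2 write a[3]=4, slow++,fast++
slow=3 fast=7: a[fast]=5≠a[slow]=4 write a[4]=5, slow++,fast++
slow=4 fast=8: a[fast]=7≠a[slow]=5 write a[5]=7, slow++,fast++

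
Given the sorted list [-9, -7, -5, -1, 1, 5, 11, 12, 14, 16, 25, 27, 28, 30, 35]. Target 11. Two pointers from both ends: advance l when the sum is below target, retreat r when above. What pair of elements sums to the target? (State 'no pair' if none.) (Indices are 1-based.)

l=1 r=15: -9+35=26 >11, r--
l=1 r=14: -9+30=21 >11, r--
l=1 r=13: -9+28=19 >11, r--
l=1 r=12: -9+27=18 >11, r--
l=1 r=11: -9+25=16 >11, r--
l=1 r=10: -9+16=7 <11, l++
l=2 r=10: -7+16=9 <11, l++
l=3 r=10: -5+16=11, found

(-5, 16)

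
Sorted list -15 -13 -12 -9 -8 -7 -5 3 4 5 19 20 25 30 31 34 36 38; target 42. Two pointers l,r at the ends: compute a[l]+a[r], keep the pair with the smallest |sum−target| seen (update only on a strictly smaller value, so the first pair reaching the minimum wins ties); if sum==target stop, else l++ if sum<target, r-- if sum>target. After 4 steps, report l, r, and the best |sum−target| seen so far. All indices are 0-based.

l=4, r=17, best |Δ|=13

l=0 r=17: -15+38=23 d=19 *, l++
l=1 r=17: -13+38=25 d=17 *, l++
l=2 r=17: -12+38=26 d=16 *, l++
l=3 r=17: -9+38=29 d=13 *, l++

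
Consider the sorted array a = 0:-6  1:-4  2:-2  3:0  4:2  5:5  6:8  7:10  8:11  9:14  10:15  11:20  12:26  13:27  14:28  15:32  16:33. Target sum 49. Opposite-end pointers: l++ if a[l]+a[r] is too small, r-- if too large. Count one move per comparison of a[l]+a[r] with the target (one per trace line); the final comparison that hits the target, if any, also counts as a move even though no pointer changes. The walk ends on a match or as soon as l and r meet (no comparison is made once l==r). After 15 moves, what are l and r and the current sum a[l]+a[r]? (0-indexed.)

l=12, r=13, sum=53

[0,16] -6+33=27 <49 → l++
[1,16] -4+33=29 <49 → l++
[2,16] -2+33=31 <49 → l++
[3,16] 0+33=33 <49 → l++
[4,16] 2+33=35 <49 → l++
[5,16] 5+33=38 <49 → l++
[6,16] 8+33=41 <49 → l++
[7,16] 10+33=43 <49 → l++
[8,16] 11+33=44 <49 → l++
[9,16] 14+33=47 <49 → l++
[10,16] 15+33=48 <49 → l++
[11,16] 20+33=53 >49 → r--
[11,15] 20+32=52 >49 → r--
[11,14] 20+28=48 <49 → l++
[12,14] 26+28=54 >49 → r--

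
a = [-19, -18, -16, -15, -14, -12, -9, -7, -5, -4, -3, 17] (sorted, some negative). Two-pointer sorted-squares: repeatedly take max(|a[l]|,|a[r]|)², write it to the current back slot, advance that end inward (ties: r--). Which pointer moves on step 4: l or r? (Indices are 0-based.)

l

l=0 r=11: |-19|>|17| out[11]=361, l++
l=1 r=11: |-18|>|17| out[10]=324, l++
l=2 r=11: |-16|<=|17| out[9]=289, r--
l=2 r=10: |-16|>|-3| out[8]=256, l++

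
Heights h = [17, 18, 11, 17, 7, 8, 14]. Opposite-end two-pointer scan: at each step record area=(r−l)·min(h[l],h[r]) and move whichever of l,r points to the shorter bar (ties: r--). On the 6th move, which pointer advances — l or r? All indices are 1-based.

l=1 r=7: min(17,14)*6=84 best=84 *, r--
l=1 r=6: min(17,8)*5=40 best=84, r--
l=1 r=5: min(17,7)*4=28 best=84, r--
l=1 r=4: min(17,17)*3=51 best=84, r--
l=1 r=3: min(17,11)*2=22 best=84, r--
l=1 r=2: min(17,18)*1=17 best=84, l++

l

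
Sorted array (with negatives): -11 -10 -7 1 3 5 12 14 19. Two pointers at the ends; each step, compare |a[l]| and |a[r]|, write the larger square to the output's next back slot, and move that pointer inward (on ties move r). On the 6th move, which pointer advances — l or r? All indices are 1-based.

l

l=1 r=9: |-11|<=|19| out[9]=361, r--
l=1 r=8: |-11|<=|14| out[8]=196, r--
l=1 r=7: |-11|<=|12| out[7]=144, r--
l=1 r=6: |-11|>|5| out[6]=121, l++
l=2 r=6: |-10|>|5| out[5]=100, l++
l=3 r=6: |-7|>|5| out[4]=49, l++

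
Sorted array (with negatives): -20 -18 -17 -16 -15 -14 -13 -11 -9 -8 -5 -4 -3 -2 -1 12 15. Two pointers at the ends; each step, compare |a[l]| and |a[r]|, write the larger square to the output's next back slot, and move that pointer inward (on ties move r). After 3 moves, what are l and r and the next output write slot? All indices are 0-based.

l=3, r=16, next write slot=13

[0,16] |-20|>|15| out[16]=400 → l++
[1,16] |-18|>|15| out[15]=324 → l++
[2,16] |-17|>|15| out[14]=289 → l++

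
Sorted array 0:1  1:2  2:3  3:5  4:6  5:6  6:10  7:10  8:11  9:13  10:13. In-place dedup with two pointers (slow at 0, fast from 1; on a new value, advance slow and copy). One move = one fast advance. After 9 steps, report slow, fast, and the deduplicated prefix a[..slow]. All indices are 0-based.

(s=0,f=1) a[fast]=2≠a[slow]=1 write a[1]=2 → slow++,fast++
(s=1,f=2) a[fast]=3≠a[slow]=2 write a[2]=3 → slow++,fast++
(s=2,f=3) a[fast]=5≠a[slow]=3 write a[3]=5 → slow++,fast++
(s=3,f=4) a[fast]=6≠a[slow]=5 write a[4]=6 → slow++,fast++
(s=4,f=5) a[fast]=6=a[slow] dup → fast++
(s=4,f=6) a[fast]=10≠a[slow]=6 write a[5]=10 → slow++,fast++
(s=5,f=7) a[fast]=10=a[slow] dup → fast++
(s=5,f=8) a[fast]=11≠a[slow]=10 write a[6]=11 → slow++,fast++
(s=6,f=9) a[fast]=13≠a[slow]=11 write a[7]=13 → slow++,fast++

slow=7, fast=10, prefix=[1, 2, 3, 5, 6, 10, 11, 13]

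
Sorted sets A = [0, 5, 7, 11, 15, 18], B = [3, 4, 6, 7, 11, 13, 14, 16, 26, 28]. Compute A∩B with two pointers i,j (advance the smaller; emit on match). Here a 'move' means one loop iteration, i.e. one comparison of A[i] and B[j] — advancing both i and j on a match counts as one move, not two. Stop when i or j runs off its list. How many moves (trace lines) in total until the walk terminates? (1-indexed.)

i=1 j=1: 0<3, i++
i=2 j=1: 5>3, j++
i=2 j=2: 5>4, j++
i=2 j=3: 5<6, i++
i=3 j=3: 7>6, j++
i=3 j=4: 7==7 emit, i++,j++
i=4 j=5: 11==11 emit, i++,j++
i=5 j=6: 15>13, j++
i=5 j=7: 15>14, j++
i=5 j=8: 15<16, i++
i=6 j=8: 18>16, j++
i=6 j=9: 18<26, i++

12 moves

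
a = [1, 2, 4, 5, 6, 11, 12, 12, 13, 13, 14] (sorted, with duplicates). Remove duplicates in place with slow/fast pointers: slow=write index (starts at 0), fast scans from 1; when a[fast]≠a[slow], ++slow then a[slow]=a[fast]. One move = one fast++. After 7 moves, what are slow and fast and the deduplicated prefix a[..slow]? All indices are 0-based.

slow=0 fast=1: a[fast]=2≠a[slow]=1 write a[1]=2, slow++,fast++
slow=1 fast=2: a[fast]=4≠a[slow]=2 write a[2]=4, slow++,fast++
slow=2 fast=3: a[fast]=5≠a[slow]=4 write a[3]=5, slow++,fast++
slow=3 fast=4: a[fast]=6≠a[slow]=5 write a[4]=6, slow++,fast++
slow=4 fast=5: a[fast]=11≠a[slow]=6 write a[5]=11, slow++,fast++
slow=5 fast=6: a[fast]=12≠a[slow]=11 write a[6]=12, slow++,fast++
slow=6 fast=7: a[fast]=12=a[slow] dup, fast++

slow=6, fast=8, prefix=[1, 2, 4, 5, 6, 11, 12]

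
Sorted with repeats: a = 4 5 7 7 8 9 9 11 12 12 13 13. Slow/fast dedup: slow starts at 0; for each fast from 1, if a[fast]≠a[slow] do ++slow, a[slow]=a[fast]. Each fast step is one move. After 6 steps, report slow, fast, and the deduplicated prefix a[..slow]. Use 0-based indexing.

slow=0 fast=1: a[fast]=5≠a[slow]=4 write a[1]=5, slow++,fast++
slow=1 fast=2: a[fast]=7≠a[slow]=5 write a[2]=7, slow++,fast++
slow=2 fast=3: a[fast]=7=a[slow] dup, fast++
slow=2 fast=4: a[fast]=8≠a[slow]=7 write a[3]=8, slow++,fast++
slow=3 fast=5: a[fast]=9≠a[slow]=8 write a[4]=9, slow++,fast++
slow=4 fast=6: a[fast]=9=a[slow] dup, fast++

slow=4, fast=7, prefix=[4, 5, 7, 8, 9]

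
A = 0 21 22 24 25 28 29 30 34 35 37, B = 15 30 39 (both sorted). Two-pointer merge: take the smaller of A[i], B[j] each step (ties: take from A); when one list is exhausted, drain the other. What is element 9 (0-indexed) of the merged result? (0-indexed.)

merged[9] = 30

i=0 j=0: A[i]=0<=B[j]=15 take 0, i++
i=1 j=0: A[i]=21>B[j]=15 take 15, j++
i=1 j=1: A[i]=21<=B[j]=30 take 21, i++
i=2 j=1: A[i]=22<=B[j]=30 take 22, i++
i=3 j=1: A[i]=24<=B[j]=30 take 24, i++
i=4 j=1: A[i]=25<=B[j]=30 take 25, i++
i=5 j=1: A[i]=28<=B[j]=30 take 28, i++
i=6 j=1: A[i]=29<=B[j]=30 take 29, i++
i=7 j=1: A[i]=30<=B[j]=30 take 30, i++
i=8 j=1: A[i]=34>B[j]=30 take 30, j++
i=8 j=2: A[i]=34<=B[j]=39 take 34, i++
i=9 j=2: A[i]=35<=B[j]=39 take 35, i++
i=10 j=2: A[i]=37<=B[j]=39 take 37, i++
i=11 j=2: A done, take B[j]=39, j++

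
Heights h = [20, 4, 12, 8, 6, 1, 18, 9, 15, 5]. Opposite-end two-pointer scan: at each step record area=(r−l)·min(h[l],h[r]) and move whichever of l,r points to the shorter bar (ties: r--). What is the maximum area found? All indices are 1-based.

max area = 120

l=1 r=10: min(20,5)*9=45 best=45 *, r--
l=1 r=9: min(20,15)*8=120 best=120 *, r--
l=1 r=8: min(20,9)*7=63 best=120, r--
l=1 r=7: min(20,18)*6=108 best=120, r--
l=1 r=6: min(20,1)*5=5 best=120, r--
l=1 r=5: min(20,6)*4=24 best=120, r--
l=1 r=4: min(20,8)*3=24 best=120, r--
l=1 r=3: min(20,12)*2=24 best=120, r--
l=1 r=2: min(20,4)*1=4 best=120, r--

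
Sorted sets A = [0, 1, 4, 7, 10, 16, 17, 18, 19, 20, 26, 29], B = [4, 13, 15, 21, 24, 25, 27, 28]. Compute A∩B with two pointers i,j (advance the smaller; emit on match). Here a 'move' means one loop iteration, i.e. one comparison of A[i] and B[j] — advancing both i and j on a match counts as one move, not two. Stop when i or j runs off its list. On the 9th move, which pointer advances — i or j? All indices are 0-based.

i=0 j=0: 0<4, i++
i=1 j=0: 1<4, i++
i=2 j=0: 4==4 emit, i++,j++
i=3 j=1: 7<13, i++
i=4 j=1: 10<13, i++
i=5 j=1: 16>13, j++
i=5 j=2: 16>15, j++
i=5 j=3: 16<21, i++
i=6 j=3: 17<21, i++

i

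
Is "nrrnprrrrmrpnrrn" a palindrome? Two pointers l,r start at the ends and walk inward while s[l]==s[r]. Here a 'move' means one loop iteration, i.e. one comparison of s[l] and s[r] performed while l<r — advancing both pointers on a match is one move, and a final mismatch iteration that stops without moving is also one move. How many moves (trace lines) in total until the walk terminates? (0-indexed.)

l=0 r=15: 'n'=='n', l++,r--
l=1 r=14: 'r'=='r', l++,r--
l=2 r=13: 'r'=='r', l++,r--
l=3 r=12: 'n'=='n', l++,r--
l=4 r=11: 'p'=='p', l++,r--
l=5 r=10: 'r'=='r', l++,r--
l=6 r=9: 'r'!='m', stop

7 moves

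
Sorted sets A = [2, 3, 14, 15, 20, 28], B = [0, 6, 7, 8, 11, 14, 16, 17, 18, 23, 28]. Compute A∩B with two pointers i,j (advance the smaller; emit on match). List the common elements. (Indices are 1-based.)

intersection = [14, 28]

[i=1,j=1] 2>0 → j++
[i=1,j=2] 2<6 → i++
[i=2,j=2] 3<6 → i++
[i=3,j=2] 14>6 → j++
[i=3,j=3] 14>7 → j++
[i=3,j=4] 14>8 → j++
[i=3,j=5] 14>11 → j++
[i=3,j=6] 14==14 emit → i++,j++
[i=4,j=7] 15<16 → i++
[i=5,j=7] 20>16 → j++
[i=5,j=8] 20>17 → j++
[i=5,j=9] 20>18 → j++
[i=5,j=10] 20<23 → i++
[i=6,j=10] 28>23 → j++
[i=6,j=11] 28==28 emit → i++,j++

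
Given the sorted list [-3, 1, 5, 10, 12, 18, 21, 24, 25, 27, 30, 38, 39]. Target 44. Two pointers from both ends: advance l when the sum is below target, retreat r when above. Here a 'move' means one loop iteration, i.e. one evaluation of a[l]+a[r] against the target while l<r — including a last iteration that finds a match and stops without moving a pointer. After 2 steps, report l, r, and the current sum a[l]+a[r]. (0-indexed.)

l=2, r=12, sum=44

l=0 r=12: -3+39=36 <44, l++
l=1 r=12: 1+39=40 <44, l++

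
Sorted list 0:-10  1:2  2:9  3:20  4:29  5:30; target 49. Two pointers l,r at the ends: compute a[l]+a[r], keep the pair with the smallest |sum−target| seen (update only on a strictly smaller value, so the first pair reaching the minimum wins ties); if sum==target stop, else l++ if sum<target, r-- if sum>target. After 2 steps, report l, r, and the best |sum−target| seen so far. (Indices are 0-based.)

[0,5] -10+30=20 d=29 * → l++
[1,5] 2+30=32 d=17 * → l++

l=2, r=5, best |Δ|=17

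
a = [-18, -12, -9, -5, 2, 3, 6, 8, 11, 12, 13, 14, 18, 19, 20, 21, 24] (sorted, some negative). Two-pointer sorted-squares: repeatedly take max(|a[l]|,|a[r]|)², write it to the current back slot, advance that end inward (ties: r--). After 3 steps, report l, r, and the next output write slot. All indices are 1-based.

[1,17] |-18|<=|24| out[17]=576 → r--
[1,16] |-18|<=|21| out[16]=441 → r--
[1,15] |-18|<=|20| out[15]=400 → r--

l=1, r=14, next write slot=14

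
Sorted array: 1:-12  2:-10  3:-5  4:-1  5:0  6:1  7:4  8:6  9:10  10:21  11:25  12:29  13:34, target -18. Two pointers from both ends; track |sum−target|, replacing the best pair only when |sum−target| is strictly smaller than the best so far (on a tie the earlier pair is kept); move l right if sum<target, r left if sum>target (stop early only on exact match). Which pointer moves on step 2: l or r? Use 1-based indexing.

r

l=1 r=13: -12+34=22 d=40 *, r--
l=1 r=12: -12+29=17 d=35 *, r--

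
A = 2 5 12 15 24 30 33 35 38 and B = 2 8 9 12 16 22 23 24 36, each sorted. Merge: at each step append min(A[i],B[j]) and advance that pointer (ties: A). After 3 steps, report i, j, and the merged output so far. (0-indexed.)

i=2, j=1, merged so far=[2, 2, 5]

[i=0,j=0] A[i]=2<=B[j]=2 take 2 → i++
[i=1,j=0] A[i]=5>B[j]=2 take 2 → j++
[i=1,j=1] A[i]=5<=B[j]=8 take 5 → i++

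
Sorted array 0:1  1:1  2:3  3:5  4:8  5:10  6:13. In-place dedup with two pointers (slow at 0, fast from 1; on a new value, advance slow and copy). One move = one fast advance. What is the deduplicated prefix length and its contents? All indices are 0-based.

length 6; prefix = [1, 3, 5, 8, 10, 13]

slow=0 fast=1: a[fast]=1=a[slow] dup, fast++
slow=0 fast=2: a[fast]=3≠a[slow]=1 write a[1]=3, slow++,fast++
slow=1 fast=3: a[fast]=5≠a[slow]=3 write a[2]=5, slow++,fast++
slow=2 fast=4: a[fast]=8≠a[slow]=5 write a[3]=8, slow++,fast++
slow=3 fast=5: a[fast]=10≠a[slow]=8 write a[4]=10, slow++,fast++
slow=4 fast=6: a[fast]=13≠a[slow]=10 write a[5]=13, slow++,fast++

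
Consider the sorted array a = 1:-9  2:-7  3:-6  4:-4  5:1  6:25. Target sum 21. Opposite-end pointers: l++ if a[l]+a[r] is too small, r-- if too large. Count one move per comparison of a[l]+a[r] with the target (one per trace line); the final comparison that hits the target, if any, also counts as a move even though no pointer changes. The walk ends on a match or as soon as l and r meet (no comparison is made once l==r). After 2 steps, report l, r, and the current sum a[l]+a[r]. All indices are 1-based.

l=1 r=6: -9+25=16 <21, l++
l=2 r=6: -7+25=18 <21, l++

l=3, r=6, sum=19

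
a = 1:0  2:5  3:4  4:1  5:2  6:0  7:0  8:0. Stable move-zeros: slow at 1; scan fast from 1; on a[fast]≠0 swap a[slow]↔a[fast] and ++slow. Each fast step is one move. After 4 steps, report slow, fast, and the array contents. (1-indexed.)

slow=1 fast=1: a[fast]=0, fast++
slow=1 fast=2: a[fast]=5≠0 swap→a[1]=5, slow++,fast++
slow=2 fast=3: a[fast]=4≠0 swap→a[2]=4, slow++,fast++
slow=3 fast=4: a[fast]=1≠0 swap→a[3]=1, slow++,fast++

slow=4, fast=5, a=[5, 4, 1, 0, 2, 0, 0, 0]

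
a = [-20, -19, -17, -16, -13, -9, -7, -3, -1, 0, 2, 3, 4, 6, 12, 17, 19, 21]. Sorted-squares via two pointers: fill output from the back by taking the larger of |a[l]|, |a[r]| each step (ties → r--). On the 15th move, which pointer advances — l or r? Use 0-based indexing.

l

l=0 r=17: |-20|<=|21| out[17]=441, r--
l=0 r=16: |-20|>|19| out[16]=400, l++
l=1 r=16: |-19|<=|19| out[15]=361, r--
l=1 r=15: |-19|>|17| out[14]=361, l++
l=2 r=15: |-17|<=|17| out[13]=289, r--
l=2 r=14: |-17|>|12| out[12]=289, l++
l=3 r=14: |-16|>|12| out[11]=256, l++
l=4 r=14: |-13|>|12| out[10]=169, l++
l=5 r=14: |-9|<=|12| out[9]=144, r--
l=5 r=13: |-9|>|6| out[8]=81, l++
l=6 r=13: |-7|>|6| out[7]=49, l++
l=7 r=13: |-3|<=|6| out[6]=36, r--
l=7 r=12: |-3|<=|4| out[5]=16, r--
l=7 r=11: |-3|<=|3| out[4]=9, r--
l=7 r=10: |-3|>|2| out[3]=9, l++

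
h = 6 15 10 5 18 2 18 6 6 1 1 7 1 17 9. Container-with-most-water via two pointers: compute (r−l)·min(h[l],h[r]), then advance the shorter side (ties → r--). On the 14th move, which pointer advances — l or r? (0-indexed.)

[0,14] min(6,9)*14=84 best=84 * → l++
[1,14] min(15,9)*13=117 best=117 * → r--
[1,13] min(15,17)*12=180 best=180 * → l++
[2,13] min(10,17)*11=110 best=180 → l++
[3,13] min(5,17)*10=50 best=180 → l++
[4,13] min(18,17)*9=153 best=180 → r--
[4,12] min(18,1)*8=8 best=180 → r--
[4,11] min(18,7)*7=49 best=180 → r--
[4,10] min(18,1)*6=6 best=180 → r--
[4,9] min(18,1)*5=5 best=180 → r--
[4,8] min(18,6)*4=24 best=180 → r--
[4,7] min(18,6)*3=18 best=180 → r--
[4,6] min(18,18)*2=36 best=180 → r--
[4,5] min(18,2)*1=2 best=180 → r--

r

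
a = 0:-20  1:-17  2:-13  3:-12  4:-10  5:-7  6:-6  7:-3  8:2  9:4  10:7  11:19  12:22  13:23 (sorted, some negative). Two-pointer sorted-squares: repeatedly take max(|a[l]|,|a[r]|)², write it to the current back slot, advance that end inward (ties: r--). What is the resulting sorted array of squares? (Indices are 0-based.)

l=0 r=13: |-20|<=|23| out[13]=529, r--
l=0 r=12: |-20|<=|22| out[12]=484, r--
l=0 r=11: |-20|>|19| out[11]=400, l++
l=1 r=11: |-17|<=|19| out[10]=361, r--
l=1 r=10: |-17|>|7| out[9]=289, l++
l=2 r=10: |-13|>|7| out[8]=169, l++
l=3 r=10: |-12|>|7| out[7]=144, l++
l=4 r=10: |-10|>|7| out[6]=100, l++
l=5 r=10: |-7|<=|7| out[5]=49, r--
l=5 r=9: |-7|>|4| out[4]=49, l++
l=6 r=9: |-6|>|4| out[3]=36, l++
l=7 r=9: |-3|<=|4| out[2]=16, r--
l=7 r=8: |-3|>|2| out[1]=9, l++
l=8 r=8: |2|<=|2| out[0]=4, r--

[4, 9, 16, 36, 49, 49, 100, 144, 169, 289, 361, 400, 484, 529]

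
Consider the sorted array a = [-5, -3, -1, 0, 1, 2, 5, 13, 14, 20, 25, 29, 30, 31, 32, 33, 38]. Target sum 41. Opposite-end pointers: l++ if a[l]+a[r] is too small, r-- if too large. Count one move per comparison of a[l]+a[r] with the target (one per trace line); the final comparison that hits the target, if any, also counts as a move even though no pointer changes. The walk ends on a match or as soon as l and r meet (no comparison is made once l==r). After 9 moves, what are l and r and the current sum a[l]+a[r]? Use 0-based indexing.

l=0 r=16: -5+38=33 <41, l++
l=1 r=16: -3+38=35 <41, l++
l=2 r=16: -1+38=37 <41, l++
l=3 r=16: 0+38=38 <41, l++
l=4 r=16: 1+38=39 <41, l++
l=5 r=16: 2+38=40 <41, l++
l=6 r=16: 5+38=43 >41, r--
l=6 r=15: 5+33=38 <41, l++
l=7 r=15: 13+33=46 >41, r--

l=7, r=14, sum=45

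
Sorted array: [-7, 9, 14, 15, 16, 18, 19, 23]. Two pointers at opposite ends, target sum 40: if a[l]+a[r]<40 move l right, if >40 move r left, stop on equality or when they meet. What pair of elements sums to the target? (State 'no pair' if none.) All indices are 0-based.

no pair

l=0 r=7: -7+23=16 <40, l++
l=1 r=7: 9+23=32 <40, l++
l=2 r=7: 14+23=37 <40, l++
l=3 r=7: 15+23=38 <40, l++
l=4 r=7: 16+23=39 <40, l++
l=5 r=7: 18+23=41 >40, r--
l=5 r=6: 18+19=37 <40, l++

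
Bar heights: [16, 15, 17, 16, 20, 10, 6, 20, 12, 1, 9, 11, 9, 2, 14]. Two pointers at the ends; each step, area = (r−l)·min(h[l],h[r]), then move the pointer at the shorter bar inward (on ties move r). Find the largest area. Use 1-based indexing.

max area = 196

[1,15] min(16,14)*14=196 best=196 * → r--
[1,14] min(16,2)*13=26 best=196 → r--
[1,13] min(16,9)*12=108 best=196 → r--
[1,12] min(16,11)*11=121 best=196 → r--
[1,11] min(16,9)*10=90 best=196 → r--
[1,10] min(16,1)*9=9 best=196 → r--
[1,9] min(16,12)*8=96 best=196 → r--
[1,8] min(16,20)*7=112 best=196 → l++
[2,8] min(15,20)*6=90 best=196 → l++
[3,8] min(17,20)*5=85 best=196 → l++
[4,8] min(16,20)*4=64 best=196 → l++
[5,8] min(20,20)*3=60 best=196 → r--
[5,7] min(20,6)*2=12 best=196 → r--
[5,6] min(20,10)*1=10 best=196 → r--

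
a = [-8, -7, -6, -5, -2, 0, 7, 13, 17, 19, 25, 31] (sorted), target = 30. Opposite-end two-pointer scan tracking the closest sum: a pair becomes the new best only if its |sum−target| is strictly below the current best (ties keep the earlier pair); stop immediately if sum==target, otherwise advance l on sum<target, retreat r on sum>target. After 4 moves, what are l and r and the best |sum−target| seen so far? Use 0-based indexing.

l=4, r=11, best |Δ|=4

l=0 r=11: -8+31=23 d=7 *, l++
l=1 r=11: -7+31=24 d=6 *, l++
l=2 r=11: -6+31=25 d=5 *, l++
l=3 r=11: -5+31=26 d=4 *, l++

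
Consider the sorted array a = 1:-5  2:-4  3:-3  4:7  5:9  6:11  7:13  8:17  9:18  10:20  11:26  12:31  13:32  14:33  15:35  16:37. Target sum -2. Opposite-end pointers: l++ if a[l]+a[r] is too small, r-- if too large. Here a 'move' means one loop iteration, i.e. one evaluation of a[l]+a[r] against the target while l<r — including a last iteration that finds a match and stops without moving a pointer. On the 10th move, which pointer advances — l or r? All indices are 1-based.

l=1 r=16: -5+37=32 >-2, r--
l=1 r=15: -5+35=30 >-2, r--
l=1 r=14: -5+33=28 >-2, r--
l=1 r=13: -5+32=27 >-2, r--
l=1 r=12: -5+31=26 >-2, r--
l=1 r=11: -5+26=21 >-2, r--
l=1 r=10: -5+20=15 >-2, r--
l=1 r=9: -5+18=13 >-2, r--
l=1 r=8: -5+17=12 >-2, r--
l=1 r=7: -5+13=8 >-2, r--

r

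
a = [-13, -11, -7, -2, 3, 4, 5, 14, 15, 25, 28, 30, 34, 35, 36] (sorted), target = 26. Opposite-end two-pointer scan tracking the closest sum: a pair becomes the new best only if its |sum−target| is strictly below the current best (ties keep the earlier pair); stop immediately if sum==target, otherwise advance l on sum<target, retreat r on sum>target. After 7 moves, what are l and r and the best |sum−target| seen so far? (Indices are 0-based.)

[0,14] -13+36=23 d=3 * → l++
[1,14] -11+36=25 d=1 * → l++
[2,14] -7+36=29 d=3 → r--
[2,13] -7+35=28 d=2 → r--
[2,12] -7+34=27 d=1 → r--
[2,11] -7+30=23 d=3 → l++
[3,11] -2+30=28 d=2 → r--

l=3, r=10, best |Δ|=1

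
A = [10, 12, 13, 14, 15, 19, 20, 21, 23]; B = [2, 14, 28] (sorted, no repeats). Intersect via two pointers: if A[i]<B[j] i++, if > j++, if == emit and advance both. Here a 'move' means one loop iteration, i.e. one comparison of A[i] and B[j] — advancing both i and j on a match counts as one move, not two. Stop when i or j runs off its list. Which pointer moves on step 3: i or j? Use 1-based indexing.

i=1 j=1: 10>2, j++
i=1 j=2: 10<14, i++
i=2 j=2: 12<14, i++

i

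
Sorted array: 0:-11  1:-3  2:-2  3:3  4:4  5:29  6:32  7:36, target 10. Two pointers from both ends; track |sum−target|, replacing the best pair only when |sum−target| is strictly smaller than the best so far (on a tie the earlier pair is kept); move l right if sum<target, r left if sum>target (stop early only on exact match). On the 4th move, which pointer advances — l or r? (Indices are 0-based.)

l

l=0 r=7: -11+36=25 d=15 *, r--
l=0 r=6: -11+32=21 d=11 *, r--
l=0 r=5: -11+29=18 d=8 *, r--
l=0 r=4: -11+4=-7 d=17, l++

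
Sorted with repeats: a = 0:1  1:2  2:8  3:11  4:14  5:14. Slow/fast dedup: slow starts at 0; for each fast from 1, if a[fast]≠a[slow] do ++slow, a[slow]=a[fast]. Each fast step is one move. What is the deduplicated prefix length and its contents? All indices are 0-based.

length 5; prefix = [1, 2, 8, 11, 14]

(s=0,f=1) a[fast]=2≠a[slow]=1 write a[1]=2 → slow++,fast++
(s=1,f=2) a[fast]=8≠a[slow]=2 write a[2]=8 → slow++,fast++
(s=2,f=3) a[fast]=11≠a[slow]=8 write a[3]=11 → slow++,fast++
(s=3,f=4) a[fast]=14≠a[slow]=11 write a[4]=14 → slow++,fast++
(s=4,f=5) a[fast]=14=a[slow] dup → fast++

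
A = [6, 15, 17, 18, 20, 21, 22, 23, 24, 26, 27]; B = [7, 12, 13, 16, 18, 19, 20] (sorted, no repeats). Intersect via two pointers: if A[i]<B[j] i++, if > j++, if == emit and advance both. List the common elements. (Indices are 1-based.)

[i=1,j=1] 6<7 → i++
[i=2,j=1] 15>7 → j++
[i=2,j=2] 15>12 → j++
[i=2,j=3] 15>13 → j++
[i=2,j=4] 15<16 → i++
[i=3,j=4] 17>16 → j++
[i=3,j=5] 17<18 → i++
[i=4,j=5] 18==18 emit → i++,j++
[i=5,j=6] 20>19 → j++
[i=5,j=7] 20==20 emit → i++,j++

intersection = [18, 20]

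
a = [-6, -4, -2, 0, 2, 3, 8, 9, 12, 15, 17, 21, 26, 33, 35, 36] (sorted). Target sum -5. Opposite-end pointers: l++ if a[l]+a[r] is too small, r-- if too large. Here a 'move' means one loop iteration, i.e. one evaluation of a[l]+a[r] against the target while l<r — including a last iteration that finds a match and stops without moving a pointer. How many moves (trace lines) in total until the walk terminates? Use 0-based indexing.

[0,15] -6+36=30 >-5 → r--
[0,14] -6+35=29 >-5 → r--
[0,13] -6+33=27 >-5 → r--
[0,12] -6+26=20 >-5 → r--
[0,11] -6+21=15 >-5 → r--
[0,10] -6+17=11 >-5 → r--
[0,9] -6+15=9 >-5 → r--
[0,8] -6+12=6 >-5 → r--
[0,7] -6+9=3 >-5 → r--
[0,6] -6+8=2 >-5 → r--
[0,5] -6+3=-3 >-5 → r--
[0,4] -6+2=-4 >-5 → r--
[0,3] -6+0=-6 <-5 → l++
[1,3] -4+0=-4 >-5 → r--
[1,2] -4+-2=-6 <-5 → l++

15 moves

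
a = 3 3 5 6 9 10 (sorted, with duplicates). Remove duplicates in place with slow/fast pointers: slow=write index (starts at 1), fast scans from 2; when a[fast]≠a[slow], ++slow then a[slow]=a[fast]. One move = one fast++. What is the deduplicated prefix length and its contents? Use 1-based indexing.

slow=1 fast=2: a[fast]=3=a[slow] dup, fast++
slow=1 fast=3: a[fast]=5≠a[slow]=3 write a[2]=5, slow++,fast++
slow=2 fast=4: a[fast]=6≠a[slow]=5 write a[3]=6, slow++,fast++
slow=3 fast=5: a[fast]=9≠a[slow]=6 write a[4]=9, slow++,fast++
slow=4 fast=6: a[fast]=10≠a[slow]=9 write a[5]=10, slow++,fast++

length 5; prefix = [3, 5, 6, 9, 10]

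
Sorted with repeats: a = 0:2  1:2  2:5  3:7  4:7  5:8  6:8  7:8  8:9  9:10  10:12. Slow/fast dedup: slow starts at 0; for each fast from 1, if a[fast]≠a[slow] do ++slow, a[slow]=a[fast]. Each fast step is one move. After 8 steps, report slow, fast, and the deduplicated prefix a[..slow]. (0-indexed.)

(s=0,f=1) a[fast]=2=a[slow] dup → fast++
(s=0,f=2) a[fast]=5≠a[slow]=2 write a[1]=5 → slow++,fast++
(s=1,f=3) a[fast]=7≠a[slow]=5 write a[2]=7 → slow++,fast++
(s=2,f=4) a[fast]=7=a[slow] dup → fast++
(s=2,f=5) a[fast]=8≠a[slow]=7 write a[3]=8 → slow++,fast++
(s=3,f=6) a[fast]=8=a[slow] dup → fast++
(s=3,f=7) a[fast]=8=a[slow] dup → fast++
(s=3,f=8) a[fast]=9≠a[slow]=8 write a[4]=9 → slow++,fast++

slow=4, fast=9, prefix=[2, 5, 7, 8, 9]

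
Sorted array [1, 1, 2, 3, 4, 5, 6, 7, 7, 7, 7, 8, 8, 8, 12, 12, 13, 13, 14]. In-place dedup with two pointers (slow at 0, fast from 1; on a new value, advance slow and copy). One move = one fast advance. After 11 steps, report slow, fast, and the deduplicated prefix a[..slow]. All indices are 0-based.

slow=7, fast=12, prefix=[1, 2, 3, 4, 5, 6, 7, 8]

(s=0,f=1) a[fast]=1=a[slow] dup → fast++
(s=0,f=2) a[fast]=2≠a[slow]=1 write a[1]=2 → slow++,fast++
(s=1,f=3) a[fast]=3≠a[slow]=2 write a[2]=3 → slow++,fast++
(s=2,f=4) a[fast]=4≠a[slow]=3 write a[3]=4 → slow++,fast++
(s=3,f=5) a[fast]=5≠a[slow]=4 write a[4]=5 → slow++,fast++
(s=4,f=6) a[fast]=6≠a[slow]=5 write a[5]=6 → slow++,fast++
(s=5,f=7) a[fast]=7≠a[slow]=6 write a[6]=7 → slow++,fast++
(s=6,f=8) a[fast]=7=a[slow] dup → fast++
(s=6,f=9) a[fast]=7=a[slow] dup → fast++
(s=6,f=10) a[fast]=7=a[slow] dup → fast++
(s=6,f=11) a[fast]=8≠a[slow]=7 write a[7]=8 → slow++,fast++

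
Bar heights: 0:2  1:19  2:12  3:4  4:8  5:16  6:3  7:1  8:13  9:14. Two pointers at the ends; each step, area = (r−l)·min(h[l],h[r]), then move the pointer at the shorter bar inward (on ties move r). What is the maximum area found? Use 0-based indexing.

[0,9] min(2,14)*9=18 best=18 * → l++
[1,9] min(19,14)*8=112 best=112 * → r--
[1,8] min(19,13)*7=91 best=112 → r--
[1,7] min(19,1)*6=6 best=112 → r--
[1,6] min(19,3)*5=15 best=112 → r--
[1,5] min(19,16)*4=64 best=112 → r--
[1,4] min(19,8)*3=24 best=112 → r--
[1,3] min(19,4)*2=8 best=112 → r--
[1,2] min(19,12)*1=12 best=112 → r--

max area = 112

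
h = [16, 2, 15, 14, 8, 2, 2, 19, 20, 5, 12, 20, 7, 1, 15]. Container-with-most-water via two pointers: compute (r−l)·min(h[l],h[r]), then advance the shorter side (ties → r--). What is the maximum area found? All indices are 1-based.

max area = 210

l=1 r=15: min(16,15)*14=210 best=210 *, r--
l=1 r=14: min(16,1)*13=13 best=210, r--
l=1 r=13: min(16,7)*12=84 best=210, r--
l=1 r=12: min(16,20)*11=176 best=210, l++
l=2 r=12: min(2,20)*10=20 best=210, l++
l=3 r=12: min(15,20)*9=135 best=210, l++
l=4 r=12: min(14,20)*8=112 best=210, l++
l=5 r=12: min(8,20)*7=56 best=210, l++
l=6 r=12: min(2,20)*6=12 best=210, l++
l=7 r=12: min(2,20)*5=10 best=210, l++
l=8 r=12: min(19,20)*4=76 best=210, l++
l=9 r=12: min(20,20)*3=60 best=210, r--
l=9 r=11: min(20,12)*2=24 best=210, r--
l=9 r=10: min(20,5)*1=5 best=210, r--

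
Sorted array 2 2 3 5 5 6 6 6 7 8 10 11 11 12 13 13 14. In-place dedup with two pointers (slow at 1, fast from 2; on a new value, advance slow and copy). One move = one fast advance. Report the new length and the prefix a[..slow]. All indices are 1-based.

length 11; prefix = [2, 3, 5, 6, 7, 8, 10, 11, 12, 13, 14]

(s=1,f=2) a[fast]=2=a[slow] dup → fast++
(s=1,f=3) a[fast]=3≠a[slow]=2 write a[2]=3 → slow++,fast++
(s=2,f=4) a[fast]=5≠a[slow]=3 write a[3]=5 → slow++,fast++
(s=3,f=5) a[fast]=5=a[slow] dup → fast++
(s=3,f=6) a[fast]=6≠a[slow]=5 write a[4]=6 → slow++,fast++
(s=4,f=7) a[fast]=6=a[slow] dup → fast++
(s=4,f=8) a[fast]=6=a[slow] dup → fast++
(s=4,f=9) a[fast]=7≠a[slow]=6 write a[5]=7 → slow++,fast++
(s=5,f=10) a[fast]=8≠a[slow]=7 write a[6]=8 → slow++,fast++
(s=6,f=11) a[fast]=10≠a[slow]=8 write a[7]=10 → slow++,fast++
(s=7,f=12) a[fast]=11≠a[slow]=10 write a[8]=11 → slow++,fast++
(s=8,f=13) a[fast]=11=a[slow] dup → fast++
(s=8,f=14) a[fast]=12≠a[slow]=11 write a[9]=12 → slow++,fast++
(s=9,f=15) a[fast]=13≠a[slow]=12 write a[10]=13 → slow++,fast++
(s=10,f=16) a[fast]=13=a[slow] dup → fast++
(s=10,f=17) a[fast]=14≠a[slow]=13 write a[11]=14 → slow++,fast++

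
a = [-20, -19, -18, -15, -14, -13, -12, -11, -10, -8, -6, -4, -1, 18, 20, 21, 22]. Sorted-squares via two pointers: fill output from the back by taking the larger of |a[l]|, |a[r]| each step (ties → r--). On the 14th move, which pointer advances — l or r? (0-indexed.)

[0,16] |-20|<=|22| out[16]=484 → r--
[0,15] |-20|<=|21| out[15]=441 → r--
[0,14] |-20|<=|20| out[14]=400 → r--
[0,13] |-20|>|18| out[13]=400 → l++
[1,13] |-19|>|18| out[12]=361 → l++
[2,13] |-18|<=|18| out[11]=324 → r--
[2,12] |-18|>|-1| out[10]=324 → l++
[3,12] |-15|>|-1| out[9]=225 → l++
[4,12] |-14|>|-1| out[8]=196 → l++
[5,12] |-13|>|-1| out[7]=169 → l++
[6,12] |-12|>|-1| out[6]=144 → l++
[7,12] |-11|>|-1| out[5]=121 → l++
[8,12] |-10|>|-1| out[4]=100 → l++
[9,12] |-8|>|-1| out[3]=64 → l++

l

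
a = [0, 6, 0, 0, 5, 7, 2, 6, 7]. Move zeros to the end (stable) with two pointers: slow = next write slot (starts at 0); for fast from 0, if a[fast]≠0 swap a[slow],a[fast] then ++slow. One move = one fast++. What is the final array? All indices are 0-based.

[6, 5, 7, 2, 6, 7, 0, 0, 0]

slow=0 fast=0: a[fast]=0, fast++
slow=0 fast=1: a[fast]=6≠0 swap→a[0]=6, slow++,fast++
slow=1 fast=2: a[fast]=0, fast++
slow=1 fast=3: a[fast]=0, fast++
slow=1 fast=4: a[fast]=5≠0 swap→a[1]=5, slow++,fast++
slow=2 fast=5: a[fast]=7≠0 swap→a[2]=7, slow++,fast++
slow=3 fast=6: a[fast]=2≠0 swap→a[3]=2, slow++,fast++
slow=4 fast=7: a[fast]=6≠0 swap→a[4]=6, slow++,fast++
slow=5 fast=8: a[fast]=7≠0 swap→a[5]=7, slow++,fast++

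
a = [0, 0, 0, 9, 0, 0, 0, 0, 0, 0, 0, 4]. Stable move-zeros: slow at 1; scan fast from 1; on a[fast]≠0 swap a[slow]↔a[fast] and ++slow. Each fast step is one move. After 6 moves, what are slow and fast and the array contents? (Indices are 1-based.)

slow=1 fast=1: a[fast]=0, fast++
slow=1 fast=2: a[fast]=0, fast++
slow=1 fast=3: a[fast]=0, fast++
slow=1 fast=4: a[fast]=9≠0 swap→a[1]=9, slow++,fast++
slow=2 fast=5: a[fast]=0, fast++
slow=2 fast=6: a[fast]=0, fast++

slow=2, fast=7, a=[9, 0, 0, 0, 0, 0, 0, 0, 0, 0, 0, 4]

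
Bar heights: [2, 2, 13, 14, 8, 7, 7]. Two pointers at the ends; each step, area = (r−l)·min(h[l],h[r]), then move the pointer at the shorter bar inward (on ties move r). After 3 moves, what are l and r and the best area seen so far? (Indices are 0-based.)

l=2, r=5, best area=28

l=0 r=6: min(2,7)*6=12 best=12 *, l++
l=1 r=6: min(2,7)*5=10 best=12, l++
l=2 r=6: min(13,7)*4=28 best=28 *, r--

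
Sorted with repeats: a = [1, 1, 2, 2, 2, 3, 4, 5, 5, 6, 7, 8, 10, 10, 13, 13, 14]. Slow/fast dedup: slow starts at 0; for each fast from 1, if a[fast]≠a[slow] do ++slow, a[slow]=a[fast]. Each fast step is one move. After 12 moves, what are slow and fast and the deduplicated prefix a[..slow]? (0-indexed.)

slow=0 fast=1: a[fast]=1=a[slow] dup, fast++
slow=0 fast=2: a[fast]=2≠a[slow]=1 write a[1]=2, slow++,fast++
slow=1 fast=3: a[fast]=2=a[slow] dup, fast++
slow=1 fast=4: a[fast]=2=a[slow] dup, fast++
slow=1 fast=5: a[fast]=3≠a[slow]=2 write a[2]=3, slow++,fast++
slow=2 fast=6: a[fast]=4≠a[slow]=3 write a[3]=4, slow++,fast++
slow=3 fast=7: a[fast]=5≠a[slow]=4 write a[4]=5, slow++,fast++
slow=4 fast=8: a[fast]=5=a[slow] dup, fast++
slow=4 fast=9: a[fast]=6≠a[slow]=5 write a[5]=6, slow++,fast++
slow=5 fast=10: a[fast]=7≠a[slow]=6 write a[6]=7, slow++,fast++
slow=6 fast=11: a[fast]=8≠a[slow]=7 write a[7]=8, slow++,fast++
slow=7 fast=12: a[fast]=10≠a[slow]=8 write a[8]=10, slow++,fast++

slow=8, fast=13, prefix=[1, 2, 3, 4, 5, 6, 7, 8, 10]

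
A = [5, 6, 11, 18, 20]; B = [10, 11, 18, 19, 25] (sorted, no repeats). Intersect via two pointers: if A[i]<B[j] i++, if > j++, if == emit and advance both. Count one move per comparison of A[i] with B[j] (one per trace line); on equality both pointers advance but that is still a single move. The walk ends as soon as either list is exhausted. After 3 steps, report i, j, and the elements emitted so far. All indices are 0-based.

[i=0,j=0] 5<10 → i++
[i=1,j=0] 6<10 → i++
[i=2,j=0] 11>10 → j++

i=2, j=1, emitted=[]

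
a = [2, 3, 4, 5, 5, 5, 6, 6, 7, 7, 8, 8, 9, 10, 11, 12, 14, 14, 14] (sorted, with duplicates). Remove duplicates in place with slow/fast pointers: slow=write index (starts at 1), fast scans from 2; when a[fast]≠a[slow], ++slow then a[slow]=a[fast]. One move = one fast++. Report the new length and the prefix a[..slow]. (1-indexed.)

slow=1 fast=2: a[fast]=3≠a[slow]=2 write a[2]=3, slow++,fast++
slow=2 fast=3: a[fast]=4≠a[slow]=3 write a[3]=4, slow++,fast++
slow=3 fast=4: a[fast]=5≠a[slow]=4 write a[4]=5, slow++,fast++
slow=4 fast=5: a[fast]=5=a[slow] dup, fast++
slow=4 fast=6: a[fast]=5=a[slow] dup, fast++
slow=4 fast=7: a[fast]=6≠a[slow]=5 write a[5]=6, slow++,fast++
slow=5 fast=8: a[fast]=6=a[slow] dup, fast++
slow=5 fast=9: a[fast]=7≠a[slow]=6 write a[6]=7, slow++,fast++
slow=6 fast=10: a[fast]=7=a[slow] dup, fast++
slow=6 fast=11: a[fast]=8≠a[slow]=7 write a[7]=8, slow++,fast++
slow=7 fast=12: a[fast]=8=a[slow] dup, fast++
slow=7 fast=13: a[fast]=9≠a[slow]=8 write a[8]=9, slow++,fast++
slow=8 fast=14: a[fast]=10≠a[slow]=9 write a[9]=10, slow++,fast++
slow=9 fast=15: a[fast]=11≠a[slow]=10 write a[10]=11, slow++,fast++
slow=10 fast=16: a[fast]=12≠a[slow]=11 write a[11]=12, slow++,fast++
slow=11 fast=17: a[fast]=14≠a[slow]=12 write a[12]=14, slow++,fast++
slow=12 fast=18: a[fast]=14=a[slow] dup, fast++
slow=12 fast=19: a[fast]=14=a[slow] dup, fast++

length 12; prefix = [2, 3, 4, 5, 6, 7, 8, 9, 10, 11, 12, 14]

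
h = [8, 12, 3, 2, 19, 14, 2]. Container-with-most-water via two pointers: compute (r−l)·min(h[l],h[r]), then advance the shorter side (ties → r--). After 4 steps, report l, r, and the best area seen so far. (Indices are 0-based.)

[0,6] min(8,2)*6=12 best=12 * → r--
[0,5] min(8,14)*5=40 best=40 * → l++
[1,5] min(12,14)*4=48 best=48 * → l++
[2,5] min(3,14)*3=9 best=48 → l++

l=3, r=5, best area=48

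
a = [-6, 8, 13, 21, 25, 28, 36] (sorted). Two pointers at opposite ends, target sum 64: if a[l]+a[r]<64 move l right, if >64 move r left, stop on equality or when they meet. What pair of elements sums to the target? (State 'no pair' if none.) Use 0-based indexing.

(28, 36)

l=0 r=6: -6+36=30 <64, l++
l=1 r=6: 8+36=44 <64, l++
l=2 r=6: 13+36=49 <64, l++
l=3 r=6: 21+36=57 <64, l++
l=4 r=6: 25+36=61 <64, l++
l=5 r=6: 28+36=64, found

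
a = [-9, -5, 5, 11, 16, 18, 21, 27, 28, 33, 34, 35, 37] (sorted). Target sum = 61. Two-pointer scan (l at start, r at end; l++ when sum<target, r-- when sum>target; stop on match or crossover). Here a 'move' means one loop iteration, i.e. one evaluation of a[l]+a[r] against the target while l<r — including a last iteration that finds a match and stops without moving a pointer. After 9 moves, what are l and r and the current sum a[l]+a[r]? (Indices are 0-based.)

l=7, r=10, sum=61

l=0 r=12: -9+37=28 <61, l++
l=1 r=12: -5+37=32 <61, l++
l=2 r=12: 5+37=42 <61, l++
l=3 r=12: 11+37=48 <61, l++
l=4 r=12: 16+37=53 <61, l++
l=5 r=12: 18+37=55 <61, l++
l=6 r=12: 21+37=58 <61, l++
l=7 r=12: 27+37=64 >61, r--
l=7 r=11: 27+35=62 >61, r--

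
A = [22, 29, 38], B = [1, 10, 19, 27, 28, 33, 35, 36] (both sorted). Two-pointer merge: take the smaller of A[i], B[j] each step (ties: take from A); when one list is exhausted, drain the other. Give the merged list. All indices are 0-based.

[i=0,j=0] A[i]=22>B[j]=1 take 1 → j++
[i=0,j=1] A[i]=22>B[j]=10 take 10 → j++
[i=0,j=2] A[i]=22>B[j]=19 take 19 → j++
[i=0,j=3] A[i]=22<=B[j]=27 take 22 → i++
[i=1,j=3] A[i]=29>B[j]=27 take 27 → j++
[i=1,j=4] A[i]=29>B[j]=28 take 28 → j++
[i=1,j=5] A[i]=29<=B[j]=33 take 29 → i++
[i=2,j=5] A[i]=38>B[j]=33 take 33 → j++
[i=2,j=6] A[i]=38>B[j]=35 take 35 → j++
[i=2,j=7] A[i]=38>B[j]=36 take 36 → j++
[i=2,j=8] B done, take A[i]=38 → i++

[1, 10, 19, 22, 27, 28, 29, 33, 35, 36, 38]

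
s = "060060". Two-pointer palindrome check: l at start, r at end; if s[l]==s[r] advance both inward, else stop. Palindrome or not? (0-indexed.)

l=0 r=5: '0'=='0', l++,r--
l=1 r=4: '6'=='6', l++,r--
l=2 r=3: '0'=='0', l++,r--

palindrome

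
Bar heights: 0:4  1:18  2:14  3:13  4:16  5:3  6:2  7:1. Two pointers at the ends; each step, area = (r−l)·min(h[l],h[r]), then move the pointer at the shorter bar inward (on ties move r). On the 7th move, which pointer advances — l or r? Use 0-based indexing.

r

l=0 r=7: min(4,1)*7=7 best=7 *, r--
l=0 r=6: min(4,2)*6=12 best=12 *, r--
l=0 r=5: min(4,3)*5=15 best=15 *, r--
l=0 r=4: min(4,16)*4=16 best=16 *, l++
l=1 r=4: min(18,16)*3=48 best=48 *, r--
l=1 r=3: min(18,13)*2=26 best=48, r--
l=1 r=2: min(18,14)*1=14 best=48, r--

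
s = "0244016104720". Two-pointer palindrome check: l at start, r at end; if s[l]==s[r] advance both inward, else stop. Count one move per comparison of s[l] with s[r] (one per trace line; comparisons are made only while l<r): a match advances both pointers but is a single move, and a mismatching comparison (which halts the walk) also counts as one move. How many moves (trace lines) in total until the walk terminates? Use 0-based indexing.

3 moves

l=0 r=12: '0'=='0', l++,r--
l=1 r=11: '2'=='2', l++,r--
l=2 r=10: '4'!='7', stop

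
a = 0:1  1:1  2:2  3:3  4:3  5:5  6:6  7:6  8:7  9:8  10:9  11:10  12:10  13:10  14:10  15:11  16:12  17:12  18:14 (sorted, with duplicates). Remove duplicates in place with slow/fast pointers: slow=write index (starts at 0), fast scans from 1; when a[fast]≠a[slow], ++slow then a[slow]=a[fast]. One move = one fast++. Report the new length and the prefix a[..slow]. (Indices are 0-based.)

length 12; prefix = [1, 2, 3, 5, 6, 7, 8, 9, 10, 11, 12, 14]

slow=0 fast=1: a[fast]=1=a[slow] dup, fast++
slow=0 fast=2: a[fast]=2≠a[slow]=1 write a[1]=2, slow++,fast++
slow=1 fast=3: a[fast]=3≠a[slow]=2 write a[2]=3, slow++,fast++
slow=2 fast=4: a[fast]=3=a[slow] dup, fast++
slow=2 fast=5: a[fast]=5≠a[slow]=3 write a[3]=5, slow++,fast++
slow=3 fast=6: a[fast]=6≠a[slow]=5 write a[4]=6, slow++,fast++
slow=4 fast=7: a[fast]=6=a[slow] dup, fast++
slow=4 fast=8: a[fast]=7≠a[slow]=6 write a[5]=7, slow++,fast++
slow=5 fast=9: a[fast]=8≠a[slow]=7 write a[6]=8, slow++,fast++
slow=6 fast=10: a[fast]=9≠a[slow]=8 write a[7]=9, slow++,fast++
slow=7 fast=11: a[fast]=10≠a[slow]=9 write a[8]=10, slow++,fast++
slow=8 fast=12: a[fast]=10=a[slow] dup, fast++
slow=8 fast=13: a[fast]=10=a[slow] dup, fast++
slow=8 fast=14: a[fast]=10=a[slow] dup, fast++
slow=8 fast=15: a[fast]=11≠a[slow]=10 write a[9]=11, slow++,fast++
slow=9 fast=16: a[fast]=12≠a[slow]=11 write a[10]=12, slow++,fast++
slow=10 fast=17: a[fast]=12=a[slow] dup, fast++
slow=10 fast=18: a[fast]=14≠a[slow]=12 write a[11]=14, slow++,fast++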